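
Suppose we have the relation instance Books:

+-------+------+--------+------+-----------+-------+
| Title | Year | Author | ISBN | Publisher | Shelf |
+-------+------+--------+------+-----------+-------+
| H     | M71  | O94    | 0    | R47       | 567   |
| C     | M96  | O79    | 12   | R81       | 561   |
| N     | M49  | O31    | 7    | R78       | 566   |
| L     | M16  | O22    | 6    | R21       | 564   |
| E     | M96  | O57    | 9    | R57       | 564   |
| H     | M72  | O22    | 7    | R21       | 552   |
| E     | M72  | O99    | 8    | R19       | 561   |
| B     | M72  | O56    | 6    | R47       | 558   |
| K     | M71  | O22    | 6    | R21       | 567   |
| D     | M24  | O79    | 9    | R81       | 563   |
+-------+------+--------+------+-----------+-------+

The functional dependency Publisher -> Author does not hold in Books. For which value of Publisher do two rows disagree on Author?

Publisher=R47: 2 rows → Author takes values {O94, O56} — violation
Publisher=R81: 2 rows → Author = O79, O79 ✓
Publisher=R78: 1 row → Author = O31 ✓
Publisher=R21: 3 rows → Author = O22, O22, O22 ✓
Publisher=R57: 1 row → Author = O57 ✓
Publisher=R19: 1 row → Author = O99 ✓
The only Publisher value with inconsistent Author is Publisher=R47.

R47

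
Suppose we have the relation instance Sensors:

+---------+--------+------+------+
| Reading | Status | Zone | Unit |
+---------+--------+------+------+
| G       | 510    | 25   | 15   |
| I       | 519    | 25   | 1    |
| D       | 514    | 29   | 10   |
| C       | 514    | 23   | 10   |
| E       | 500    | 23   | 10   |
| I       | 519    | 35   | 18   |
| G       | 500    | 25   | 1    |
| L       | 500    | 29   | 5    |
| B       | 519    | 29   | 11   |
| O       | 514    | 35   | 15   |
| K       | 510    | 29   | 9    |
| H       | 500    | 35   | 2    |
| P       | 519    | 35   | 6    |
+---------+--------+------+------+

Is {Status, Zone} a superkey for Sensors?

No

Two distinct rows share (Status=519, Zone=35), so {Status, Zone} does not determine every attribute — not a superkey.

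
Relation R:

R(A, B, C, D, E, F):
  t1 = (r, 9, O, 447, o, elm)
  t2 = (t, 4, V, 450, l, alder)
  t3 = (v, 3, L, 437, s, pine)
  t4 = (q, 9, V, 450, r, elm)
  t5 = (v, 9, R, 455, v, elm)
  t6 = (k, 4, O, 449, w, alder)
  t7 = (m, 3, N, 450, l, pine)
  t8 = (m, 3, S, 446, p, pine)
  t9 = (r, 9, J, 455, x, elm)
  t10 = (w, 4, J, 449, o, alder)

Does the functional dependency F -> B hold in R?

Yes

F=elm: rows 1, 4, 5, 9 → B = 9, 9, 9, 9 ✓
F=alder: rows 2, 6, 10 → B = 4, 4, 4 ✓
F=pine: rows 3, 7, 8 → B = 3, 3, 3 ✓
Every F value is associated with a single B value, so F -> B holds.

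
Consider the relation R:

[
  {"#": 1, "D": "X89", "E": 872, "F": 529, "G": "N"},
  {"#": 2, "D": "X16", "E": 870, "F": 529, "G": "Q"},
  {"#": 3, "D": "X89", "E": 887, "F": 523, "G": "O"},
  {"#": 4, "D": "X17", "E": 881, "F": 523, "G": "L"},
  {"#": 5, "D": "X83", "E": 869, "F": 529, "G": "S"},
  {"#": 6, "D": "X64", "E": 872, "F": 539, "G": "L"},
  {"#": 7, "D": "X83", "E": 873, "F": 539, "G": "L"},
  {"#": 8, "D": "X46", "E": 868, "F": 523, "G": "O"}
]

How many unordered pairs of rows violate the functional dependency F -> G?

5

F=529: violating pairs (1,2), (1,5), (2,5) — 3 pairs.
F=523: violating pairs (3,4), (4,8) — 2 pairs.
F=539: all 2 rows agree on G — 0 pairs.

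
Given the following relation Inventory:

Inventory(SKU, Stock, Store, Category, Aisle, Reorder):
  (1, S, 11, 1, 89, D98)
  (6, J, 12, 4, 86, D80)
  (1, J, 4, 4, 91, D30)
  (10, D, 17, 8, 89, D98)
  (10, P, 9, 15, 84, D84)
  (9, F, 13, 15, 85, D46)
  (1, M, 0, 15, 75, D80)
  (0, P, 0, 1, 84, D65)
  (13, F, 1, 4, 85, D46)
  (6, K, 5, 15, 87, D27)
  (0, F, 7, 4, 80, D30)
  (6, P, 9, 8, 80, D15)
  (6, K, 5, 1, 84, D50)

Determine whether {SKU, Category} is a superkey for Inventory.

Yes

All 13 rows have distinct {SKU, Category} values, so {SKU, Category} → (all attributes) holds and {SKU, Category} is a superkey.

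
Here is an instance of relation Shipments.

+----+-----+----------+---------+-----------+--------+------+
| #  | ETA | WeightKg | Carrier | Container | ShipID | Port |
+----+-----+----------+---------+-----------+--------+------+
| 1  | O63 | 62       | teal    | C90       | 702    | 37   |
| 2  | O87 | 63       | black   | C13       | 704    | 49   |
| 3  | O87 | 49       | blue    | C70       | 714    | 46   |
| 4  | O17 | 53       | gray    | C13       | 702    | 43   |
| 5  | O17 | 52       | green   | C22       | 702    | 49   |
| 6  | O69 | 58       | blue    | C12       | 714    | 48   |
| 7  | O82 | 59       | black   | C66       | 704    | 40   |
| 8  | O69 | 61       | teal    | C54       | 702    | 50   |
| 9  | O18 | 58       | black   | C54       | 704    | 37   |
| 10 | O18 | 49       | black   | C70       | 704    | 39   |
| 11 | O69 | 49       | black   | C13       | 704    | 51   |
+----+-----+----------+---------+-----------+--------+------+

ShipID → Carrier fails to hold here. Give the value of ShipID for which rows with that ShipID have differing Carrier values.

ShipID=702: rows 1, 4, 5, 8 → Carrier takes values {teal, gray, green} — violation
ShipID=704: rows 2, 7, 9, 10, 11 → Carrier = black, black, black, black, black ✓
ShipID=714: rows 3, 6 → Carrier = blue, blue ✓
The only ShipID value with inconsistent Carrier is ShipID=702.

702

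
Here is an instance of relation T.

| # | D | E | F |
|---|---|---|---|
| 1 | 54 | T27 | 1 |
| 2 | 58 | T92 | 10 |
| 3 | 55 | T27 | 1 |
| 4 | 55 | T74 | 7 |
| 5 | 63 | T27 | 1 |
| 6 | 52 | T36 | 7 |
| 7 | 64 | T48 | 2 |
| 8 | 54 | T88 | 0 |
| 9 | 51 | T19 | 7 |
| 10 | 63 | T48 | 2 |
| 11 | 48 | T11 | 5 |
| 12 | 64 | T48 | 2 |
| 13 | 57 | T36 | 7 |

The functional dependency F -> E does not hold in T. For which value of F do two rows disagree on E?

7

F=1: rows 1, 3, 5 → E = T27, T27, T27 ✓
F=10: row 2 → E = T92 ✓
F=7: rows 4, 6, 9, 13 → E takes values {T74, T36, T19} — violation
F=2: rows 7, 10, 12 → E = T48, T48, T48 ✓
F=0: row 8 → E = T88 ✓
F=5: row 11 → E = T11 ✓
The only F value with inconsistent E is F=7.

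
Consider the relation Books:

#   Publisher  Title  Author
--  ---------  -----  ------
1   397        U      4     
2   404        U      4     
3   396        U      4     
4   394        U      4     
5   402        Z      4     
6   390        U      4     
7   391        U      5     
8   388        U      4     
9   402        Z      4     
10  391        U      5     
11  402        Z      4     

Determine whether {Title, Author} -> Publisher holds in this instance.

No

(Title=U, Author=4): rows 1, 2, 3, 4, 6, 8 → Publisher takes values {397, 404, 396, 394, 390, 388} — violation
(Title=Z, Author=4): rows 5, 9, 11 → Publisher = 402, 402, 402 ✓
(Title=U, Author=5): rows 7, 10 → Publisher = 391, 391 ✓
Two rows agree on {Title, Author} but differ on Publisher, so {Title, Author} -> Publisher does not hold.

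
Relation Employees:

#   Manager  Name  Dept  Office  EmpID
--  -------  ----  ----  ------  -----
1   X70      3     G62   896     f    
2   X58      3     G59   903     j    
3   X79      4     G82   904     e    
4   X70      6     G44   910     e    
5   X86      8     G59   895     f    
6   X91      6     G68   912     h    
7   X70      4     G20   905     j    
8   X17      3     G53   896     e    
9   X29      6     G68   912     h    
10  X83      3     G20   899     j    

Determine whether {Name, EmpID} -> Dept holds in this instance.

No

(Name=3, EmpID=f): row 1 → Dept = G62 ✓
(Name=3, EmpID=j): rows 2, 10 → Dept takes values {G59, G20} — violation
(Name=4, EmpID=e): row 3 → Dept = G82 ✓
(Name=6, EmpID=e): row 4 → Dept = G44 ✓
(Name=8, EmpID=f): row 5 → Dept = G59 ✓
(Name=6, EmpID=h): rows 6, 9 → Dept = G68, G68 ✓
(Name=4, EmpID=j): row 7 → Dept = G20 ✓
(Name=3, EmpID=e): row 8 → Dept = G53 ✓
Two rows agree on {Name, EmpID} but differ on Dept, so {Name, EmpID} -> Dept does not hold.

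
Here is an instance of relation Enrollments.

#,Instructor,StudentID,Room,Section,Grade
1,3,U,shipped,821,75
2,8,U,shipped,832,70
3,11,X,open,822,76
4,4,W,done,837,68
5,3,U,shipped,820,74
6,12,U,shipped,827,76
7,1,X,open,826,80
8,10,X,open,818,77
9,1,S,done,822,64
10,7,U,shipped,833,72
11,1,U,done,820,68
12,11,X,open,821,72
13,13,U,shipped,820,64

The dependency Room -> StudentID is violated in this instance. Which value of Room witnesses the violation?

done

Room=shipped: rows 1, 2, 5, 6, 10, 13 → StudentID = U, U, U, U, U, U ✓
Room=open: rows 3, 7, 8, 12 → StudentID = X, X, X, X ✓
Room=done: rows 4, 9, 11 → StudentID takes values {W, S, U} — violation
The only Room value with inconsistent StudentID is Room=done.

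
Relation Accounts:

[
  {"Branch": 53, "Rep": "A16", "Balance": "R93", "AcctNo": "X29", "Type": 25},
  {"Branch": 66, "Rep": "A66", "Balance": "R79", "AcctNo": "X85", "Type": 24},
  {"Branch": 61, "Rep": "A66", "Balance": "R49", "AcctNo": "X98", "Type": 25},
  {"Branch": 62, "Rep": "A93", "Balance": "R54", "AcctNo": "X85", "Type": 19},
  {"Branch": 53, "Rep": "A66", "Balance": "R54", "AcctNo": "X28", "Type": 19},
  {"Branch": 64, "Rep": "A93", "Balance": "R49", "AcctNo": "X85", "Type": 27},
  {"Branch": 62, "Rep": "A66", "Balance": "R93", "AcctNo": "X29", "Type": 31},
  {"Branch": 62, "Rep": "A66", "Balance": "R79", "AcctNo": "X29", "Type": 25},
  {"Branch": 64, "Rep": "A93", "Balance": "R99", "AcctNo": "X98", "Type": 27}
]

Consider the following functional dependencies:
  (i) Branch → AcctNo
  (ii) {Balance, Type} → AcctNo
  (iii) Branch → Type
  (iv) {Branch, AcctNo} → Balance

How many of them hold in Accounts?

0

(i) Branch → AcctNo: Branch=53: 2 rows → AcctNo takes values {X29, X28} — violation; Branch=62: 3 rows → AcctNo takes values {X85, X29} — violation; Branch=64: 2 rows → AcctNo takes values {X85, X98} — violation — fails.
(ii) {Balance, Type} → AcctNo: (Balance=R54, Type=19): 2 rows → AcctNo takes values {X85, X28} — violation — fails.
(iii) Branch → Type: Branch=53: 2 rows → Type takes values {25, 19} — violation; Branch=62: 3 rows → Type takes values {19, 31, 25} — violation — fails.
(iv) {Branch, AcctNo} → Balance: (Branch=62, AcctNo=X29): 2 rows → Balance takes values {R93, R79} — violation — fails.
None of the 4 dependencies hold.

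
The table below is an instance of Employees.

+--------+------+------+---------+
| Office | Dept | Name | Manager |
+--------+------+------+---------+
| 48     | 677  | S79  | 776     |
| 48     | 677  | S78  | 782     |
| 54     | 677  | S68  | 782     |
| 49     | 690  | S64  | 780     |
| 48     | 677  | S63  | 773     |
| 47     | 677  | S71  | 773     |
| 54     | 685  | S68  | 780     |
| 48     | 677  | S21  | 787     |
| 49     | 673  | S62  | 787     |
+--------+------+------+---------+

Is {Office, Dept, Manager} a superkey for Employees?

Yes

All 9 rows have distinct {Office, Dept, Manager} values, so {Office, Dept, Manager} → (all attributes) holds and {Office, Dept, Manager} is a superkey.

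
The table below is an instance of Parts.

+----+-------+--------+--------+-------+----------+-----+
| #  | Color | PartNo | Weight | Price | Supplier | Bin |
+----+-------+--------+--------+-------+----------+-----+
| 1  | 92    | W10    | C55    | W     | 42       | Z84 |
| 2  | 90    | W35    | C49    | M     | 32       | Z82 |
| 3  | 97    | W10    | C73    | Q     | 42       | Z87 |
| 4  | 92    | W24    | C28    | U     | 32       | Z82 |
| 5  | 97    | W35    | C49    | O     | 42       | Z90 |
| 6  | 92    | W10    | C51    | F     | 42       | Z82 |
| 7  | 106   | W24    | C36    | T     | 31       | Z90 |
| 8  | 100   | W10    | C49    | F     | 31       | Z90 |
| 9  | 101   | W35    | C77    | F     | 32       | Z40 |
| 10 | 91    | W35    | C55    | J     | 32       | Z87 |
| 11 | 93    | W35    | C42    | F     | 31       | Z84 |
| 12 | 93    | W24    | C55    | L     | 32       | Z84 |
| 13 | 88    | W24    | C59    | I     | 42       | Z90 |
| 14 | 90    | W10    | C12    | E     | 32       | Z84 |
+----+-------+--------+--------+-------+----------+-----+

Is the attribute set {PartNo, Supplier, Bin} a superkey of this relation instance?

Yes

All 14 rows have distinct {PartNo, Supplier, Bin} values, so {PartNo, Supplier, Bin} → (all attributes) holds and {PartNo, Supplier, Bin} is a superkey.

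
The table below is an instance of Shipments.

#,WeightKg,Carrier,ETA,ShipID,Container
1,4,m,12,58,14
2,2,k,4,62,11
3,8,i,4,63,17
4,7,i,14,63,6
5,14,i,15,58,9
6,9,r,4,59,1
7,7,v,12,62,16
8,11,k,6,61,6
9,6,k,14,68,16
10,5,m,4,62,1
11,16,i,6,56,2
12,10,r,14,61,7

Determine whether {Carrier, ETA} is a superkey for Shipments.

Yes

All 12 rows have distinct {Carrier, ETA} values, so {Carrier, ETA} → (all attributes) holds and {Carrier, ETA} is a superkey.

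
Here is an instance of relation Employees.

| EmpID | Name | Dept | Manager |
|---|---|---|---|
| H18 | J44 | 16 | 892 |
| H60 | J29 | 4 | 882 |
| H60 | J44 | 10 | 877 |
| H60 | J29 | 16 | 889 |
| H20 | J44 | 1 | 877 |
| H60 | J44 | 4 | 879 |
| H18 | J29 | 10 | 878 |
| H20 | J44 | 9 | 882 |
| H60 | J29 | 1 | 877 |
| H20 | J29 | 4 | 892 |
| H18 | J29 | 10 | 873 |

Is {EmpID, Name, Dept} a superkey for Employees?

Two distinct rows share (EmpID=H18, Name=J29, Dept=10), so {EmpID, Name, Dept} does not determine every attribute — not a superkey.

No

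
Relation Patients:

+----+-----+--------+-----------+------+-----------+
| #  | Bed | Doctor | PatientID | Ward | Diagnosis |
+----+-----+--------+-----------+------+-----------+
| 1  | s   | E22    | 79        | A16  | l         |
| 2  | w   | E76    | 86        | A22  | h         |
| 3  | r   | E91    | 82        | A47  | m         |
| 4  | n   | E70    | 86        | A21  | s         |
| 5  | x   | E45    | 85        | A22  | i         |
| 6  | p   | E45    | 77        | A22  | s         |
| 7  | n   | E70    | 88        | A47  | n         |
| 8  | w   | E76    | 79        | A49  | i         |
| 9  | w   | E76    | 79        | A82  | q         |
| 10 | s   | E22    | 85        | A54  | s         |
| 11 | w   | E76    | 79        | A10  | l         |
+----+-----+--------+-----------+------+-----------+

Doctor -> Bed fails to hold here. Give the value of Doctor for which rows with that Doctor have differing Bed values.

Doctor=E22: rows 1, 10 → Bed = s, s ✓
Doctor=E76: rows 2, 8, 9, 11 → Bed = w, w, w, w ✓
Doctor=E91: row 3 → Bed = r ✓
Doctor=E70: rows 4, 7 → Bed = n, n ✓
Doctor=E45: rows 5, 6 → Bed takes values {x, p} — violation
The only Doctor value with inconsistent Bed is Doctor=E45.

E45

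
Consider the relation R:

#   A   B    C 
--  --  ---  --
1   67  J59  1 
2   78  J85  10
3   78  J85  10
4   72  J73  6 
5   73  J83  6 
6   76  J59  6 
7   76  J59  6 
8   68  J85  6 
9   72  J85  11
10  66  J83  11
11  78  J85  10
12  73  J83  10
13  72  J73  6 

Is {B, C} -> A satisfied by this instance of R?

Yes

(B=J59, C=1): row 1 → A = 67 ✓
(B=J85, C=10): rows 2, 3, 11 → A = 78, 78, 78 ✓
(B=J73, C=6): rows 4, 13 → A = 72, 72 ✓
(B=J83, C=6): row 5 → A = 73 ✓
(B=J59, C=6): rows 6, 7 → A = 76, 76 ✓
(B=J85, C=6): row 8 → A = 68 ✓
(B=J85, C=11): row 9 → A = 72 ✓
(B=J83, C=11): row 10 → A = 66 ✓
(B=J83, C=10): row 12 → A = 73 ✓
Every {B, C} value is associated with a single A value, so {B, C} -> A holds.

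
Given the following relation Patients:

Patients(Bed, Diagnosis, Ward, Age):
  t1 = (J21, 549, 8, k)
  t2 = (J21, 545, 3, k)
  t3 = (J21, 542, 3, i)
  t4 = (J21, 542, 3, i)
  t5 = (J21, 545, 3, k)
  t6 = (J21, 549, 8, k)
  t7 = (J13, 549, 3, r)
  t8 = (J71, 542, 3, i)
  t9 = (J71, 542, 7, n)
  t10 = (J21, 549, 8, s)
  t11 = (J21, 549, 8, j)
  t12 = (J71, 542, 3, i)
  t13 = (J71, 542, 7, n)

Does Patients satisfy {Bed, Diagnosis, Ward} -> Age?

No

(Bed=J21, Diagnosis=549, Ward=8): rows 1, 6, 10, 11 → Age takes values {k, s, j} — violation
(Bed=J21, Diagnosis=545, Ward=3): rows 2, 5 → Age = k, k ✓
(Bed=J21, Diagnosis=542, Ward=3): rows 3, 4 → Age = i, i ✓
(Bed=J13, Diagnosis=549, Ward=3): row 7 → Age = r ✓
(Bed=J71, Diagnosis=542, Ward=3): rows 8, 12 → Age = i, i ✓
(Bed=J71, Diagnosis=542, Ward=7): rows 9, 13 → Age = n, n ✓
Two rows agree on {Bed, Diagnosis, Ward} but differ on Age, so {Bed, Diagnosis, Ward} -> Age does not hold.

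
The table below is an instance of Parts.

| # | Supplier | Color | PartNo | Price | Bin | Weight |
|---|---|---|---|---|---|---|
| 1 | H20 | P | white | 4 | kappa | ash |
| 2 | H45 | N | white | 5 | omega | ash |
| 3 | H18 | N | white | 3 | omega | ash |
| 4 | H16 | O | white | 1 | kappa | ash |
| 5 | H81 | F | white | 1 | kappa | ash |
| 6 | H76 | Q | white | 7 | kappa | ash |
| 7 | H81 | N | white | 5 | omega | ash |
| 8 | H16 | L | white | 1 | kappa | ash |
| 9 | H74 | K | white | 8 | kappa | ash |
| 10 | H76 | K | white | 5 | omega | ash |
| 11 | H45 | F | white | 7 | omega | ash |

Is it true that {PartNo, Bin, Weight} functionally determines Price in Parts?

No

(PartNo=white, Bin=kappa, Weight=ash): rows 1, 4, 5, 6, 8, 9 → Price takes values {4, 1, 7, 8} — violation
(PartNo=white, Bin=omega, Weight=ash): rows 2, 3, 7, 10, 11 → Price takes values {5, 3, 7} — violation
Two rows agree on {PartNo, Bin, Weight} but differ on Price, so {PartNo, Bin, Weight} -> Price does not hold.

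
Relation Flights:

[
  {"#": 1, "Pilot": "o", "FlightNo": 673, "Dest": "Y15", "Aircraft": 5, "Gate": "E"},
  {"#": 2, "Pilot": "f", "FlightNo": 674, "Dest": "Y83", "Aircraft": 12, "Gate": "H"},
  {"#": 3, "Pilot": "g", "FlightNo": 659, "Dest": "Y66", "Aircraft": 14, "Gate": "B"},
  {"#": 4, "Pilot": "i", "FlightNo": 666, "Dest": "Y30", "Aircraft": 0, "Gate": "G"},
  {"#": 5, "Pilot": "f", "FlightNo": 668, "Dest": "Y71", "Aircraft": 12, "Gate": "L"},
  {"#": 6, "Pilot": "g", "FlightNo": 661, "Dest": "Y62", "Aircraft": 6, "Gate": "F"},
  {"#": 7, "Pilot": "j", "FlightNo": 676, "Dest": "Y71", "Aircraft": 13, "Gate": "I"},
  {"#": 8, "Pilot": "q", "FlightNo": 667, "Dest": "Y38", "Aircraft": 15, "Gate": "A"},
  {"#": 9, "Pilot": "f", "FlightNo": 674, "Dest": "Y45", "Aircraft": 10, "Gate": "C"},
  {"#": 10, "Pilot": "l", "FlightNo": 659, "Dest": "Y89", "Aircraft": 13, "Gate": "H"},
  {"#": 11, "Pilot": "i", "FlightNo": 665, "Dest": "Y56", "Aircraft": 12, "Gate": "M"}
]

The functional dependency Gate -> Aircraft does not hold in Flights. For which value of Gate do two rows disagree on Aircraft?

Gate=E: row 1 → Aircraft = 5 ✓
Gate=H: rows 2, 10 → Aircraft takes values {12, 13} — violation
Gate=B: row 3 → Aircraft = 14 ✓
Gate=G: row 4 → Aircraft = 0 ✓
Gate=L: row 5 → Aircraft = 12 ✓
Gate=F: row 6 → Aircraft = 6 ✓
Gate=I: row 7 → Aircraft = 13 ✓
Gate=A: row 8 → Aircraft = 15 ✓
Gate=C: row 9 → Aircraft = 10 ✓
Gate=M: row 11 → Aircraft = 12 ✓
The only Gate value with inconsistent Aircraft is Gate=H.

H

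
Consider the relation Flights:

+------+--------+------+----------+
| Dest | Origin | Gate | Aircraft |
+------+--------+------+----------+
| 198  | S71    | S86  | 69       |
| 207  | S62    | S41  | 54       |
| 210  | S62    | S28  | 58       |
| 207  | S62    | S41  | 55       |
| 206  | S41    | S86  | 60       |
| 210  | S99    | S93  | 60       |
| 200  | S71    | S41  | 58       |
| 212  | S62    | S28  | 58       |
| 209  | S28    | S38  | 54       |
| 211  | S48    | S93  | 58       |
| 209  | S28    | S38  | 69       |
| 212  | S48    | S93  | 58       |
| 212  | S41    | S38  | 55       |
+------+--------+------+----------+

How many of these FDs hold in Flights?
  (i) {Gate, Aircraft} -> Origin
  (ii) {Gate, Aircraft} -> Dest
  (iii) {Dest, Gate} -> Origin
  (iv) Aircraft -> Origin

(i) {Gate, Aircraft} -> Origin: every LHS value maps to a single RHS value — holds.
(ii) {Gate, Aircraft} -> Dest: (Gate=S28, Aircraft=58): 2 rows → Dest takes values {210, 212} — violation; (Gate=S93, Aircraft=58): 2 rows → Dest takes values {211, 212} — violation — fails.
(iii) {Dest, Gate} -> Origin: every LHS value maps to a single RHS value — holds.
(iv) Aircraft -> Origin: Aircraft=69: 2 rows → Origin takes values {S71, S28} — violation; Aircraft=54: 2 rows → Origin takes values {S62, S28} — violation; Aircraft=58: 5 rows → Origin takes values {S62, S71, S48} — violation; Aircraft=55: 2 rows → Origin takes values {S62, S41} — violation; Aircraft=60: 2 rows → Origin takes values {S41, S99} — violation — fails.
2 of the 4 dependencies hold.

2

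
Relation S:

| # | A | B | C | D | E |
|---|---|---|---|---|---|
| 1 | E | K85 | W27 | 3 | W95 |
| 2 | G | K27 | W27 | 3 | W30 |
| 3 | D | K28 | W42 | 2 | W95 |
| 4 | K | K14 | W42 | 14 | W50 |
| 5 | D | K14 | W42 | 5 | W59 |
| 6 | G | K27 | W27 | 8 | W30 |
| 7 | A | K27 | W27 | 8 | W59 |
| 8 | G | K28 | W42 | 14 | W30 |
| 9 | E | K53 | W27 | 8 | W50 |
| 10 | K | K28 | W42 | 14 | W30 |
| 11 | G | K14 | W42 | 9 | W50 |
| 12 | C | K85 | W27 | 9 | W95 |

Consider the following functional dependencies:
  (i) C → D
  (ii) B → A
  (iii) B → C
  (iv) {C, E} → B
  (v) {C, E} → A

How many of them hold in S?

(i) C → D: C=W27: rows 1, 2, 6, 7, 9, 12 → D takes values {3, 8, 9} — violation; C=W42: rows 3, 4, 5, 8, 10, 11 → D takes values {2, 14, 5, 9} — violation — fails.
(ii) B → A: B=K85: rows 1, 12 → A takes values {E, C} — violation; B=K27: rows 2, 6, 7 → A takes values {G, A} — violation; B=K28: rows 3, 8, 10 → A takes values {D, G, K} — violation; B=K14: rows 4, 5, 11 → A takes values {K, D, G} — violation — fails.
(iii) B → C: every LHS value maps to a single RHS value — holds.
(iv) {C, E} → B: every LHS value maps to a single RHS value — holds.
(v) {C, E} → A: (C=W27, E=W95): rows 1, 12 → A takes values {E, C} — violation; (C=W42, E=W50): rows 4, 11 → A takes values {K, G} — violation; (C=W42, E=W30): rows 8, 10 → A takes values {G, K} — violation — fails.
2 of the 5 dependencies hold.

2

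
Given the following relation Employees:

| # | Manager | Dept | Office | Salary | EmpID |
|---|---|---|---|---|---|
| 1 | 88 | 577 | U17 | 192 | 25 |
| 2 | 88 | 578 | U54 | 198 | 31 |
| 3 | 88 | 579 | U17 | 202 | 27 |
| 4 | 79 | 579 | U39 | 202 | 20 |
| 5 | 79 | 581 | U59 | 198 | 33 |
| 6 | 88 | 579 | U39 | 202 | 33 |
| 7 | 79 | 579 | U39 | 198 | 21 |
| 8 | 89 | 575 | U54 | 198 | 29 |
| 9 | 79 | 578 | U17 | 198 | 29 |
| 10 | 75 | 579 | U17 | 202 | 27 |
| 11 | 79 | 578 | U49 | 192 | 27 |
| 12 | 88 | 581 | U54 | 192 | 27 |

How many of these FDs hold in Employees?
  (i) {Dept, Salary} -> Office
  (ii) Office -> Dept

0

(i) {Dept, Salary} -> Office: (Dept=578, Salary=198): rows 2, 9 → Office takes values {U54, U17} — violation; (Dept=579, Salary=202): rows 3, 4, 6, 10 → Office takes values {U17, U39} — violation — fails.
(ii) Office -> Dept: Office=U17: rows 1, 3, 9, 10 → Dept takes values {577, 579, 578} — violation; Office=U54: rows 2, 8, 12 → Dept takes values {578, 575, 581} — violation — fails.
None of the 2 dependencies hold.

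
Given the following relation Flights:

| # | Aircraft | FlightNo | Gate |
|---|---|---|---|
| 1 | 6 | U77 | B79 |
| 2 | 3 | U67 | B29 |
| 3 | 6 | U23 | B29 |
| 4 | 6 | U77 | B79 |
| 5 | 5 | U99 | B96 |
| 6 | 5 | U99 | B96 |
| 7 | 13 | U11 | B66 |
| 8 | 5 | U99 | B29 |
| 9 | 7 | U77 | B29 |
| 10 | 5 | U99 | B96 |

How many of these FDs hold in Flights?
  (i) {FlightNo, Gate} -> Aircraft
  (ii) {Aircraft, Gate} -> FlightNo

(i) {FlightNo, Gate} -> Aircraft: every LHS value maps to a single RHS value — holds.
(ii) {Aircraft, Gate} -> FlightNo: every LHS value maps to a single RHS value — holds.
2 of the 2 dependencies hold.

2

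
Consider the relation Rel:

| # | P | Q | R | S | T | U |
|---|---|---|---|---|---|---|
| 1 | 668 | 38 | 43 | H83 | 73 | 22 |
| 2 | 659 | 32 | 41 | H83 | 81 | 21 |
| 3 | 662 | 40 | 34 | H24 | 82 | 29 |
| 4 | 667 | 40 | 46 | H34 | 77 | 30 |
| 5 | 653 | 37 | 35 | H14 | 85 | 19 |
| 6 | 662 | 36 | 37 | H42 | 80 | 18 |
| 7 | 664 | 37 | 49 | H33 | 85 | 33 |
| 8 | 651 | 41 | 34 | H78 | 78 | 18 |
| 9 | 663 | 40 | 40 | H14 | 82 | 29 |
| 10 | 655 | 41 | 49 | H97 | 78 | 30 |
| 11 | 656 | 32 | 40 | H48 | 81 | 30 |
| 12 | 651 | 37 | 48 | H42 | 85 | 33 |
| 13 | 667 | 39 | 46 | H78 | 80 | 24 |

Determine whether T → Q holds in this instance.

T=73: row 1 → Q = 38 ✓
T=81: rows 2, 11 → Q = 32, 32 ✓
T=82: rows 3, 9 → Q = 40, 40 ✓
T=77: row 4 → Q = 40 ✓
T=85: rows 5, 7, 12 → Q = 37, 37, 37 ✓
T=80: rows 6, 13 → Q takes values {36, 39} — violation
T=78: rows 8, 10 → Q = 41, 41 ✓
Two rows agree on T but differ on Q, so T → Q does not hold.

No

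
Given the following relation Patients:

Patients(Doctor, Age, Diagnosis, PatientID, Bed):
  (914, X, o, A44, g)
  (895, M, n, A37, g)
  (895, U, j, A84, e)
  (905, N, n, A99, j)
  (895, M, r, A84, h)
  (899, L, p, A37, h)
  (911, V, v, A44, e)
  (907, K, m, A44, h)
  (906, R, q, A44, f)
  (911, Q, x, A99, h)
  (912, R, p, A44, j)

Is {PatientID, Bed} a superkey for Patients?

All 11 rows have distinct {PatientID, Bed} values, so {PatientID, Bed} → (all attributes) holds and {PatientID, Bed} is a superkey.

Yes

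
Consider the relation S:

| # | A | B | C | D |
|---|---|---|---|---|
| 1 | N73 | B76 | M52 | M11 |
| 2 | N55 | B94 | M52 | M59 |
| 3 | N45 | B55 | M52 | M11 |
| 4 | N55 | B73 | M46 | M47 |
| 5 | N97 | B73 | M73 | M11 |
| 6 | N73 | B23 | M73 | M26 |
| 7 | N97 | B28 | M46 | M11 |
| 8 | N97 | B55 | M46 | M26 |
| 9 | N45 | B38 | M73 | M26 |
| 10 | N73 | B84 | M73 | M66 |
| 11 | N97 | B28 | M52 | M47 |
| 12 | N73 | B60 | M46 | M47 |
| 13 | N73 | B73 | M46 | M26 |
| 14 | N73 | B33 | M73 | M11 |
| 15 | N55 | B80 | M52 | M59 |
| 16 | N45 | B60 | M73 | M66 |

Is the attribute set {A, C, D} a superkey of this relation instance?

Rows 2 and 15 have the same {A, C, D} value (A=N55, C=M52, D=M59) but are distinct tuples, so {A, C, D} does not determine every attribute — not a superkey.

No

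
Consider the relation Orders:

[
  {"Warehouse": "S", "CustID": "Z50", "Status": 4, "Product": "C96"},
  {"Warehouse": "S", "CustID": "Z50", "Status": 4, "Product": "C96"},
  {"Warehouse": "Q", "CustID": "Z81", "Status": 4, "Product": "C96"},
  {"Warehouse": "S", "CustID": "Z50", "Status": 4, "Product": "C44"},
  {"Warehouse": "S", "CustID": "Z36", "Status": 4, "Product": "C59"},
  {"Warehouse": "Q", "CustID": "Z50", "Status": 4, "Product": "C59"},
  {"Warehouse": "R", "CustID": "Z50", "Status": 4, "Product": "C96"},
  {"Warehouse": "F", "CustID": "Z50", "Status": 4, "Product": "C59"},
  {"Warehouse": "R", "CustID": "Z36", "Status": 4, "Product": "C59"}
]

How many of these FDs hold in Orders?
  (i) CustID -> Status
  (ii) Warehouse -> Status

(i) CustID -> Status: every LHS value maps to a single RHS value — holds.
(ii) Warehouse -> Status: every LHS value maps to a single RHS value — holds.
2 of the 2 dependencies hold.

2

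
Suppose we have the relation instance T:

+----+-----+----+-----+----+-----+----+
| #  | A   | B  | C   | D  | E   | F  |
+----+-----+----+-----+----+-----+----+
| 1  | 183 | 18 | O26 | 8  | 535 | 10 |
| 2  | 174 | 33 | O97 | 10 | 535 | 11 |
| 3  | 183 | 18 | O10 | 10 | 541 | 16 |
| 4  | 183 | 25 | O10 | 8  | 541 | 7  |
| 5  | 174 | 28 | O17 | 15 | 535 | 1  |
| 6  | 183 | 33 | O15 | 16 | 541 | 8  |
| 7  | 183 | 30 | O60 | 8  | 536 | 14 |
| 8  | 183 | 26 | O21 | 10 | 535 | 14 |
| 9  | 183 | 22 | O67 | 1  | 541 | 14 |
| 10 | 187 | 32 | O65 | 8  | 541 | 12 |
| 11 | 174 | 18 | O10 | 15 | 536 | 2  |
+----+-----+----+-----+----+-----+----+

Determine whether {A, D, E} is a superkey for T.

All 11 rows have distinct {A, D, E} values, so {A, D, E} → (all attributes) holds and {A, D, E} is a superkey.

Yes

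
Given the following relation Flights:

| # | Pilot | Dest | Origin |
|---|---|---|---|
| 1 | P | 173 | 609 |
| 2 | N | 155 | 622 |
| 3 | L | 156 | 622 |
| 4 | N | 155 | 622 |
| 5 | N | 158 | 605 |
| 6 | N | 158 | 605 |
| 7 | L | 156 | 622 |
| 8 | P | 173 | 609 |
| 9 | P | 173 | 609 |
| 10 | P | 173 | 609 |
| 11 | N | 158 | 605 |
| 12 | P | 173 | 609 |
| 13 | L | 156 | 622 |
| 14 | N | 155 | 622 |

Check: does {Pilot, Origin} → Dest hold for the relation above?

(Pilot=P, Origin=609): rows 1, 8, 9, 10, 12 → Dest = 173, 173, 173, 173, 173 ✓
(Pilot=N, Origin=622): rows 2, 4, 14 → Dest = 155, 155, 155 ✓
(Pilot=L, Origin=622): rows 3, 7, 13 → Dest = 156, 156, 156 ✓
(Pilot=N, Origin=605): rows 5, 6, 11 → Dest = 158, 158, 158 ✓
Every {Pilot, Origin} value is associated with a single Dest value, so {Pilot, Origin} → Dest holds.

Yes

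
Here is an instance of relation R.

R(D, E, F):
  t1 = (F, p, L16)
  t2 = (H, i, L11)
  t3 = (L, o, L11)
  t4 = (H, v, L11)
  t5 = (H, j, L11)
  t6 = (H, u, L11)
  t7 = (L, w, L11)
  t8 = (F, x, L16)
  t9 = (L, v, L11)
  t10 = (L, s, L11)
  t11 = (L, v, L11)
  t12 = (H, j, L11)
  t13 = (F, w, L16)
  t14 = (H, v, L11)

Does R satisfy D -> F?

Yes

D=F: rows 1, 8, 13 → F = L16, L16, L16 ✓
D=H: rows 2, 4, 5, 6, 12, 14 → F = L11, L11, L11, L11, L11, L11 ✓
D=L: rows 3, 7, 9, 10, 11 → F = L11, L11, L11, L11, L11 ✓
Every D value is associated with a single F value, so D -> F holds.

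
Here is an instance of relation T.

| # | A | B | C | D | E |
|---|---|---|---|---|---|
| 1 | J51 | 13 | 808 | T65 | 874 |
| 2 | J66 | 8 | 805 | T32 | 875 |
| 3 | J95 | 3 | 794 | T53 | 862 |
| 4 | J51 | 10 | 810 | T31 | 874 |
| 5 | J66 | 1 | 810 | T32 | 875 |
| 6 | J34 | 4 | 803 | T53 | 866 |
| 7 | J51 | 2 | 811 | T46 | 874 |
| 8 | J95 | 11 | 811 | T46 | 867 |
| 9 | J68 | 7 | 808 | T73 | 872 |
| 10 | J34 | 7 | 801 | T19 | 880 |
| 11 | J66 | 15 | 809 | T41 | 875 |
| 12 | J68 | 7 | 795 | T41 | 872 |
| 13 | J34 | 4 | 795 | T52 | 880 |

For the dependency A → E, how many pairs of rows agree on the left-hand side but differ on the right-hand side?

A=J51: all 3 rows agree on E — 0 pairs.
A=J66: all 3 rows agree on E — 0 pairs.
A=J95: violating pairs (3,8) — 1 pair.
A=J34: violating pairs (6,10), (6,13) — 2 pairs.
A=J68: all 2 rows agree on E — 0 pairs.

3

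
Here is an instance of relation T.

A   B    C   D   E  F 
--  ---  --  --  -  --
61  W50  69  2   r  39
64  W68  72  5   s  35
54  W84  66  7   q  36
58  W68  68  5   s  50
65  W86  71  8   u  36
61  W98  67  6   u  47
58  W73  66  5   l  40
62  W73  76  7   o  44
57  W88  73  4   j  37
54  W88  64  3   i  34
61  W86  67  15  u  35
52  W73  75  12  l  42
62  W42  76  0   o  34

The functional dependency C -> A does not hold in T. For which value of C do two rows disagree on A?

C=69: 1 row → A = 61 ✓
C=72: 1 row → A = 64 ✓
C=66: 2 rows → A takes values {54, 58} — violation
C=68: 1 row → A = 58 ✓
C=71: 1 row → A = 65 ✓
C=67: 2 rows → A = 61, 61 ✓
C=76: 2 rows → A = 62, 62 ✓
C=73: 1 row → A = 57 ✓
C=64: 1 row → A = 54 ✓
C=75: 1 row → A = 52 ✓
The only C value with inconsistent A is C=66.

66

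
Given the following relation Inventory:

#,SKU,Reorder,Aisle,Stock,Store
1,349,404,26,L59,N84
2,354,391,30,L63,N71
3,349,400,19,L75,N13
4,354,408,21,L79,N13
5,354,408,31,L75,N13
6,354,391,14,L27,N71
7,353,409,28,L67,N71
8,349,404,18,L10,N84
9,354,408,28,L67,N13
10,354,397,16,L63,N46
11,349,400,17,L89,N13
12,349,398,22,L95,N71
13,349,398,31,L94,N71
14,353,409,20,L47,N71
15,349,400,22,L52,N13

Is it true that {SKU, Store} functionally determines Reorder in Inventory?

(SKU=349, Store=N84): rows 1, 8 → Reorder = 404, 404 ✓
(SKU=354, Store=N71): rows 2, 6 → Reorder = 391, 391 ✓
(SKU=349, Store=N13): rows 3, 11, 15 → Reorder = 400, 400, 400 ✓
(SKU=354, Store=N13): rows 4, 5, 9 → Reorder = 408, 408, 408 ✓
(SKU=353, Store=N71): rows 7, 14 → Reorder = 409, 409 ✓
(SKU=354, Store=N46): row 10 → Reorder = 397 ✓
(SKU=349, Store=N71): rows 12, 13 → Reorder = 398, 398 ✓
Every {SKU, Store} value is associated with a single Reorder value, so {SKU, Store} -> Reorder holds.

Yes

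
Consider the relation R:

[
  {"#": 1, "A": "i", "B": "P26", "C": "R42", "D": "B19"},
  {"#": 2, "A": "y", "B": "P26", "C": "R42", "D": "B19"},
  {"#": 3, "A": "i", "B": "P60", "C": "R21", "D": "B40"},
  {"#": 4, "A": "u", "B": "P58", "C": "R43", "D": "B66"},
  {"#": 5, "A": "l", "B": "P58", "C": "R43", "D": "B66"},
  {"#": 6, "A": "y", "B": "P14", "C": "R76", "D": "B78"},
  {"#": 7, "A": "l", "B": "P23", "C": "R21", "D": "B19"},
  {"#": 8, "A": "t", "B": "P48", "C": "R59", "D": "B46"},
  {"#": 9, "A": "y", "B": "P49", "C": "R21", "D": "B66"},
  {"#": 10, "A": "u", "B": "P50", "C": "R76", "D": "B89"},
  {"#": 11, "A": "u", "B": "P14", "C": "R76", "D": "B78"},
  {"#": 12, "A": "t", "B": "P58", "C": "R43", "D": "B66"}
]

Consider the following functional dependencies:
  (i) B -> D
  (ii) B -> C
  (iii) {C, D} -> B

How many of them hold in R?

3

(i) B -> D: every LHS value maps to a single RHS value — holds.
(ii) B -> C: every LHS value maps to a single RHS value — holds.
(iii) {C, D} -> B: every LHS value maps to a single RHS value — holds.
3 of the 3 dependencies hold.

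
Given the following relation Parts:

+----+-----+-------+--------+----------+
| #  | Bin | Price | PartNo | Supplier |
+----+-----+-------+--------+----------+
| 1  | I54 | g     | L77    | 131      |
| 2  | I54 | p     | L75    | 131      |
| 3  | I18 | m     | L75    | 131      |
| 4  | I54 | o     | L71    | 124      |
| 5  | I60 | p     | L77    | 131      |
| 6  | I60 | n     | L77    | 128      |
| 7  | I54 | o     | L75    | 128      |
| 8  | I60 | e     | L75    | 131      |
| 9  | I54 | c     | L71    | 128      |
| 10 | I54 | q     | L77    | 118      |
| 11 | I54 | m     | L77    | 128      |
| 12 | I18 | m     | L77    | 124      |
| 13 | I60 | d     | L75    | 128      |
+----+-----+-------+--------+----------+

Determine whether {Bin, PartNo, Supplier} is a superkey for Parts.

All 13 rows have distinct {Bin, PartNo, Supplier} values, so {Bin, PartNo, Supplier} → (all attributes) holds and {Bin, PartNo, Supplier} is a superkey.

Yes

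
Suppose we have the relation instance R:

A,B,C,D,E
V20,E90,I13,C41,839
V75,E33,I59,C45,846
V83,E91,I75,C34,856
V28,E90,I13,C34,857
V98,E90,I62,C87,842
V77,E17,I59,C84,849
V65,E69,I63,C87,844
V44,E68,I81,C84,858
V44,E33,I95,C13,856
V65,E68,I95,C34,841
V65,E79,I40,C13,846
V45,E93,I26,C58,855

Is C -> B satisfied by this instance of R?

C=I13: 2 rows → B = E90, E90 ✓
C=I59: 2 rows → B takes values {E33, E17} — violation
C=I75: 1 row → B = E91 ✓
C=I62: 1 row → B = E90 ✓
C=I63: 1 row → B = E69 ✓
C=I81: 1 row → B = E68 ✓
C=I95: 2 rows → B takes values {E33, E68} — violation
C=I40: 1 row → B = E79 ✓
C=I26: 1 row → B = E93 ✓
Two rows agree on C but differ on B, so C -> B does not hold.

No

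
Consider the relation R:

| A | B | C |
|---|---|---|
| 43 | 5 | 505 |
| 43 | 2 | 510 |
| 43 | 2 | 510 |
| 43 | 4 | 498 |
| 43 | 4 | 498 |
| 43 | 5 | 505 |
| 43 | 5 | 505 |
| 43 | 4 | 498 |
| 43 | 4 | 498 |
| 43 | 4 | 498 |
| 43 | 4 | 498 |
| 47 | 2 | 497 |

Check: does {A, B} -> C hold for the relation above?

(A=43, B=5): 3 rows → C = 505, 505, 505 ✓
(A=43, B=2): 2 rows → C = 510, 510 ✓
(A=43, B=4): 6 rows → C = 498, 498, 498, 498, 498, 498 ✓
(A=47, B=2): 1 row → C = 497 ✓
Every {A, B} value is associated with a single C value, so {A, B} -> C holds.

Yes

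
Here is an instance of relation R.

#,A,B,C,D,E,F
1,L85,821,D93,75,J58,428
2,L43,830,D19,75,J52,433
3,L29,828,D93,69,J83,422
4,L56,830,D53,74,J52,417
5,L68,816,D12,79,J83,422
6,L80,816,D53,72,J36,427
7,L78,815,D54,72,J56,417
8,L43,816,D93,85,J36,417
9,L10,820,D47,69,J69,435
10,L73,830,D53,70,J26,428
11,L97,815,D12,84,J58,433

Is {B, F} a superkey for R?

All 11 rows have distinct {B, F} values, so {B, F} → (all attributes) holds and {B, F} is a superkey.

Yes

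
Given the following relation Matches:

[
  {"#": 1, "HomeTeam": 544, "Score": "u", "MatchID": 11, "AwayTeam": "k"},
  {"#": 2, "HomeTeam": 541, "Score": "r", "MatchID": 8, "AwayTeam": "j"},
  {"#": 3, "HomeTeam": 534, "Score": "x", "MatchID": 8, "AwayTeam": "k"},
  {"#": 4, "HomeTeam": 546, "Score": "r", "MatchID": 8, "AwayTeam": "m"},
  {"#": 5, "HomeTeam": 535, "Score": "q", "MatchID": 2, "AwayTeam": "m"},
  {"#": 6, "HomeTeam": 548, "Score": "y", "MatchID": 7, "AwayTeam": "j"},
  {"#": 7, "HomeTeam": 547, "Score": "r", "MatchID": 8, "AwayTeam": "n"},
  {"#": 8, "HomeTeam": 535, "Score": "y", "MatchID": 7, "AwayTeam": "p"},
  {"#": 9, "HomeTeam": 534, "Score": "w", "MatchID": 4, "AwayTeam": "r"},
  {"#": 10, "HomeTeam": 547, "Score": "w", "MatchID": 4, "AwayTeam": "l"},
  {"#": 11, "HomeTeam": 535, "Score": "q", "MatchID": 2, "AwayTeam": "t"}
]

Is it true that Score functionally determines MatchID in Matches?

Yes

Score=u: row 1 → MatchID = 11 ✓
Score=r: rows 2, 4, 7 → MatchID = 8, 8, 8 ✓
Score=x: row 3 → MatchID = 8 ✓
Score=q: rows 5, 11 → MatchID = 2, 2 ✓
Score=y: rows 6, 8 → MatchID = 7, 7 ✓
Score=w: rows 9, 10 → MatchID = 4, 4 ✓
Every Score value is associated with a single MatchID value, so Score -> MatchID holds.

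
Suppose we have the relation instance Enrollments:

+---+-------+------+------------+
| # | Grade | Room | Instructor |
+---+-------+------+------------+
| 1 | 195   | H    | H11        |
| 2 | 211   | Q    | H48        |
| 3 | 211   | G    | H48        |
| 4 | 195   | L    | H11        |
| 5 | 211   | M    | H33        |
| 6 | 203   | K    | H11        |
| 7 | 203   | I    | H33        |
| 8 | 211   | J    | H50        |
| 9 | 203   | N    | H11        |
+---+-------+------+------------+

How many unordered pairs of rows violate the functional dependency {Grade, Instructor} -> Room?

3

(Grade=195, Instructor=H11): violating pairs (1,4) — 1 pair.
(Grade=211, Instructor=H48): violating pairs (2,3) — 1 pair.
(Grade=203, Instructor=H11): violating pairs (6,9) — 1 pair.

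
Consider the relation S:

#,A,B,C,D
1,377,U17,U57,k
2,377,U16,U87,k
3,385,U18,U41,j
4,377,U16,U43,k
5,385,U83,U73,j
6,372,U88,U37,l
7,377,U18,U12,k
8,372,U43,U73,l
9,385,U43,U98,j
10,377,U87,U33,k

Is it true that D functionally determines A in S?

Yes

D=k: rows 1, 2, 4, 7, 10 → A = 377, 377, 377, 377, 377 ✓
D=j: rows 3, 5, 9 → A = 385, 385, 385 ✓
D=l: rows 6, 8 → A = 372, 372 ✓
Every D value is associated with a single A value, so D → A holds.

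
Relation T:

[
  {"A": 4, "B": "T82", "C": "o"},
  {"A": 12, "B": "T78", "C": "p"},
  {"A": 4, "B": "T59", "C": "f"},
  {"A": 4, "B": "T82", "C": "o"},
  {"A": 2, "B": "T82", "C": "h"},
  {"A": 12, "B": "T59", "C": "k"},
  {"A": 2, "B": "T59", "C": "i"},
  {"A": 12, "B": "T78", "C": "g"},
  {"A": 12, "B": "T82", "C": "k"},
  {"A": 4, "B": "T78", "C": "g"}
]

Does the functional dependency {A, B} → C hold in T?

No

(A=4, B=T82): 2 rows → C = o, o ✓
(A=12, B=T78): 2 rows → C takes values {p, g} — violation
(A=4, B=T59): 1 row → C = f ✓
(A=2, B=T82): 1 row → C = h ✓
(A=12, B=T59): 1 row → C = k ✓
(A=2, B=T59): 1 row → C = i ✓
(A=12, B=T82): 1 row → C = k ✓
(A=4, B=T78): 1 row → C = g ✓
Two rows agree on {A, B} but differ on C, so {A, B} → C does not hold.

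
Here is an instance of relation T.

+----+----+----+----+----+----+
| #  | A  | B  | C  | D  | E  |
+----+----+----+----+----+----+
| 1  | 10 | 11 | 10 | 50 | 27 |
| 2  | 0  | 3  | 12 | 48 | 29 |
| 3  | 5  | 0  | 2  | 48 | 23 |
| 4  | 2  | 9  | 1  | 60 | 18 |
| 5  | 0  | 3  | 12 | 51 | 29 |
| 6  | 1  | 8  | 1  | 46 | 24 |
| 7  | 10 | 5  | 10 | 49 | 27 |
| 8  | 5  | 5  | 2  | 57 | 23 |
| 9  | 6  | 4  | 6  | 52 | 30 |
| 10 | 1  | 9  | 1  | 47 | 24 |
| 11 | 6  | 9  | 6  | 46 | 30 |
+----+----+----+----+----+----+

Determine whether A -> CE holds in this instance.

A=10: rows 1, 7 → {C,E} = (10, 27), (10, 27) ✓
A=0: rows 2, 5 → {C,E} = (12, 29), (12, 29) ✓
A=5: rows 3, 8 → {C,E} = (2, 23), (2, 23) ✓
A=2: row 4 → {C,E} = (1, 18) ✓
A=1: rows 6, 10 → {C,E} = (1, 24), (1, 24) ✓
A=6: rows 9, 11 → {C,E} = (6, 30), (6, 30) ✓
Every A value is associated with a single CE value, so A -> CE holds.

Yes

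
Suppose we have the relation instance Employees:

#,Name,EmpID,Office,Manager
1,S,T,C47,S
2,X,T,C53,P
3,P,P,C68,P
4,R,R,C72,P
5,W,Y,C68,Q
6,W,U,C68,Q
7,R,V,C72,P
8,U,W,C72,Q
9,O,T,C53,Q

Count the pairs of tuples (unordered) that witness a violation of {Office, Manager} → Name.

(Office=C72, Manager=P): all 2 rows agree on Name — 0 pairs.
(Office=C68, Manager=Q): all 2 rows agree on Name — 0 pairs.

0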